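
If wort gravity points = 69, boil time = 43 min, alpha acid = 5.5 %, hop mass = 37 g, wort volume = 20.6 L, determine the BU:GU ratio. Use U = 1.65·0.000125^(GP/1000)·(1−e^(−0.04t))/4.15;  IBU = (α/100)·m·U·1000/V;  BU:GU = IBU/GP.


U = 1.65·0.000125^(69/1000)·(1−e^(−0.04·43))/4.15 = 0.1756
IBU = (5.5/100)·37·0.1756·1000/20.6 = 17.3432
BU:GU = 17.3432/69

0.2514


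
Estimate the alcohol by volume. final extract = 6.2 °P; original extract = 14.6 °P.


SG = 259/(259 − P);  ABV = (OG − FG)·131.25
OG = 259/(259 − 14.6) = 1.0597
FG = 259/(259 − 6.2) = 1.0245
ABV = (1.0597 − 1.0245)·131.25

4.6217 % ABV


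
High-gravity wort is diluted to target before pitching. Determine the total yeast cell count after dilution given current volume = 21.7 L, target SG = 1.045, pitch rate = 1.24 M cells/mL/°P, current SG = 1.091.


V_w = V·((SG_c−1)/(SG_t−1)−1);  °P = 259 − 259/SG_t;  cells = rate·(V+V_w)·°P
V_w = 21.7·((1.091−1)/(1.045−1)−1) = 22.1822
V_final = 21.7 + 22.1822 = 43.8822
°P = 259 − 259/1.045 = 11.1531
cells = 1.24·43.8822·11.1531

606.8848 billion cells


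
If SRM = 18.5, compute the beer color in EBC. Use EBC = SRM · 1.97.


EBC = 18.5 · 1.97

36.4450 EBC


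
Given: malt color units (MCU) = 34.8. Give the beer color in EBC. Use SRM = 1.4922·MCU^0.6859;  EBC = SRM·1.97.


SRM = 1.4922·34.8^0.6859 = 17.0293
EBC = 17.0293·1.97

33.5477 EBC


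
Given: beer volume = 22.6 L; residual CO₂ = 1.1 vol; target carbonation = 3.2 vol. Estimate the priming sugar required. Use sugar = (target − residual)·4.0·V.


sugar = (3.2 − 1.1)·4.0·22.6

189.8400 g


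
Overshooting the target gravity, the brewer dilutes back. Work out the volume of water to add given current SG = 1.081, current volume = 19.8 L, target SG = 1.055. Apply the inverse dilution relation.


V_water = V·((SG_curr − 1)/(SG_target − 1) − 1)
V_water = 19.8·((1.081 − 1)/(1.055 − 1) − 1)

9.3600 L


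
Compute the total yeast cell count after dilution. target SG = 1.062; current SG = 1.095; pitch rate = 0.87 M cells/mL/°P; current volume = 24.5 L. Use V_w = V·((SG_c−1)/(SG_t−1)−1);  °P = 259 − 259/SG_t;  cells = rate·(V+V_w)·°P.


V_w = 24.5·((1.095−1)/(1.062−1)−1) = 13.0403
V_final = 24.5 + 13.0403 = 37.5403
°P = 259 − 259/1.062 = 15.1205
cells = 0.87·37.5403·15.1205

493.8376 billion cells


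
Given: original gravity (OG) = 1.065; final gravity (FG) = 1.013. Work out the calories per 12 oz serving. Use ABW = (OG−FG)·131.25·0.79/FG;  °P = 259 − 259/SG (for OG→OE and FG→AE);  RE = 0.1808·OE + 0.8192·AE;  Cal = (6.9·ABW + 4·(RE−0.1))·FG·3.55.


ABW = (1.065 − 1.013)·131.25·0.79/1.013 = 5.3226
OE = 259 − 259/1.065 = 15.8075 °P
AE = 259 − 259/1.013 = 3.3238 °P
RE = 0.1808·15.8075 + 0.8192·3.3238 = 5.5808 °P
Cal = (6.9·5.3226 + 4·(5.5808−0.1))·1.013·3.55

210.9107 kcal


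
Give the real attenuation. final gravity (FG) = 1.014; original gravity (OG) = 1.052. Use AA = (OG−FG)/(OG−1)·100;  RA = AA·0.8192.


AA = (1.052 − 1.014)/(1.052 − 1)·100 = 73.0769
RA = 73.0769·0.8192

59.8646 %


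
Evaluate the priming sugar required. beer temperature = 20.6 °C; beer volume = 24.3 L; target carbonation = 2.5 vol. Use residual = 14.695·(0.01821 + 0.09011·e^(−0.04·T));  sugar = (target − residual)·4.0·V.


residual = 14.695·(0.01821 + 0.09011·e^(−0.04·20.6)) = 0.8485
sugar = (2.5 − 0.8485)·4.0·24.3

160.5285 g


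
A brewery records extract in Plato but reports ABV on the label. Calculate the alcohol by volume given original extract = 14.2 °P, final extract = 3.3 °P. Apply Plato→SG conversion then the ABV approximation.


SG = 259/(259 − P);  ABV = (OG − FG)·131.25
OG = 259/(259 − 14.2) = 1.0580
FG = 259/(259 − 3.3) = 1.0129
ABV = (1.0580 − 1.0129)·131.25

5.9195 % ABV


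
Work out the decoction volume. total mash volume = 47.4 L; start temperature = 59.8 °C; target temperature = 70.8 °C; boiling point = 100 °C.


V_dec = V_total·(T_target − T_start)/(T_boil − T_start)
V_dec = 47.4·(70.8 − 59.8)/(100 − 59.8)

12.9701 L


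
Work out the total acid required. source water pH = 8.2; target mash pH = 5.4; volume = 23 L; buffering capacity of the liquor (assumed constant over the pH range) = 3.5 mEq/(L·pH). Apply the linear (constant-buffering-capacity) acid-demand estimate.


acid = buffering capacity · (pH_source − pH_target) · V
acid = 3.5 · (8.2 − 5.4) · 23

225.4000 mEq


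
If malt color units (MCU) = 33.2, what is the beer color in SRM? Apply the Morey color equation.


SRM = 1.4922 · MCU^0.6859
SRM = 1.4922 · 33.2^0.6859

16.4883 SRM


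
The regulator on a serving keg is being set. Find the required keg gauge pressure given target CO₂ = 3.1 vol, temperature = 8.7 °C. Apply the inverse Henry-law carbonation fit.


psi = vols/(0.01821 + 0.09011·e^(−0.04·T)) − 14.695
psi = 3.1/(0.01821 + 0.09011·e^(−0.04·8.7)) − 14.695

23.1854 psi


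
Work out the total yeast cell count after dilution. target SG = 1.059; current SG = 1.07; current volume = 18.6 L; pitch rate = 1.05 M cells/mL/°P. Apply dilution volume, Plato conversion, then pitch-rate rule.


V_w = V·((SG_c−1)/(SG_t−1)−1);  °P = 259 − 259/SG_t;  cells = rate·(V+V_w)·°P
V_w = 18.6·((1.07−1)/(1.059−1)−1) = 3.4678
V_final = 18.6 + 3.4678 = 22.0678
°P = 259 − 259/1.059 = 14.4297
cells = 1.05·22.0678·14.4297

334.3521 billion cells


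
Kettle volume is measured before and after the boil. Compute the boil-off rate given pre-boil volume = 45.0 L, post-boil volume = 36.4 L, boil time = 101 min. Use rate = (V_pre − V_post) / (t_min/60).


rate = (45.0 − 36.4) / (101/60)

5.1089 L/hr


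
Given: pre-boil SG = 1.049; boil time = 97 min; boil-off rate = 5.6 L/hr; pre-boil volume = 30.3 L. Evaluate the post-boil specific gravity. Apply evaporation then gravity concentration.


V_post = V_pre − rate·(t/60);  SG_post = 1 + (SG_pre−1)·V_pre/V_post
V_post = 30.3 − 5.6·(97/60) = 21.2467
SG_post = 1 + (1.049 − 1)·30.3/21.2467

1.0699


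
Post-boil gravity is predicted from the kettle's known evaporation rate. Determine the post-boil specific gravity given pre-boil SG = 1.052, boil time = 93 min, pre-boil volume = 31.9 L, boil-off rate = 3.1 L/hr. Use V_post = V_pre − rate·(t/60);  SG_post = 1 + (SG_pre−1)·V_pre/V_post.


V_post = 31.9 − 3.1·(93/60) = 27.0950
SG_post = 1 + (1.052 − 1)·31.9/27.0950

1.0612


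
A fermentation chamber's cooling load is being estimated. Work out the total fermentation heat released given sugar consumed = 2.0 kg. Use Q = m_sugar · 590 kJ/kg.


Q = 2.0 · 590

1180.0000 kJ


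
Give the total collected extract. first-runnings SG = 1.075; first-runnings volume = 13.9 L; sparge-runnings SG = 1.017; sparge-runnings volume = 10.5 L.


total = Σ (SG_i − 1)·1000·V_i
first = (1.075 − 1)·1000·13.9 = 1042.5000
sparge = (1.017 − 1)·1000·10.5 = 178.5000
total = 1042.5000 + 178.5000

1221.0000 gravity·L


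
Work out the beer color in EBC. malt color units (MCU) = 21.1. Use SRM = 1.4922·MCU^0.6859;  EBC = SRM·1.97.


SRM = 1.4922·21.1^0.6859 = 12.0824
EBC = 12.0824·1.97

23.8023 EBC


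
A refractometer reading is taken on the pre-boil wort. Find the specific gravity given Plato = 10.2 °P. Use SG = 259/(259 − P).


SG = 259/(259 − 10.2)

1.0410


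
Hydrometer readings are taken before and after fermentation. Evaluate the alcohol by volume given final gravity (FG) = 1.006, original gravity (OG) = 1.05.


ABV = (OG − FG) · 131.25
ABV = (1.05 − 1.006) · 131.25

5.7750 % ABV


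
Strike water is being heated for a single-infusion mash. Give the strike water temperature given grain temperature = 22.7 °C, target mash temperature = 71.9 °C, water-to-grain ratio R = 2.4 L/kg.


T_strike = (0.41/R)·(T_mash − T_grain) + T_mash
T_strike = (0.41/2.4)·(71.9 − 22.7) + 71.9

80.3050 °C


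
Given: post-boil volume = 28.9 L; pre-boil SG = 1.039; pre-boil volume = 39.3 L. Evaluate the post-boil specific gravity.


SG_post = 1 + (SG_pre − 1)·V_pre/V_post
pts_pre = (1.039 − 1)·1000 = 39.0000
pts_post = 39.0000·39.3/28.9 = 53.0346
SG_post = 1 + 53.0346/1000

1.0530


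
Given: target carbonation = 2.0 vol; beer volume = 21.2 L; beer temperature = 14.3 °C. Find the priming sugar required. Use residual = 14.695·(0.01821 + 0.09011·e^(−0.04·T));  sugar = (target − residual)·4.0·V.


residual = 14.695·(0.01821 + 0.09011·e^(−0.04·14.3)) = 1.0149
sugar = (2.0 − 1.0149)·4.0·21.2

83.5323 g


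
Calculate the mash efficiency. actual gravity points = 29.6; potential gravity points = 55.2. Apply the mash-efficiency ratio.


efficiency = actual / potential × 100
efficiency = 29.6 / 55.2 × 100

53.6232 %


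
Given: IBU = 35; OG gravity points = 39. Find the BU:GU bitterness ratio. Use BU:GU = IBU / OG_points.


BU:GU = 35 / 39

0.8974


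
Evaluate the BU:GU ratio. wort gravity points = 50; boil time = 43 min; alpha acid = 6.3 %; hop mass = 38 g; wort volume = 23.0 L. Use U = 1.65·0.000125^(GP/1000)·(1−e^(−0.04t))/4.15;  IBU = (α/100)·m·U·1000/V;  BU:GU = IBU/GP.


U = 1.65·0.000125^(50/1000)·(1−e^(−0.04·43))/4.15 = 0.2083
IBU = (6.3/100)·38·0.2083·1000/23.0 = 21.6763
BU:GU = 21.6763/50

0.4335


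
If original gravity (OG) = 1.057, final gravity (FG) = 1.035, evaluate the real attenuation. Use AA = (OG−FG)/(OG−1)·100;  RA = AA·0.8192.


AA = (1.057 − 1.035)/(1.057 − 1)·100 = 38.5965
RA = 38.5965·0.8192

31.6182 %


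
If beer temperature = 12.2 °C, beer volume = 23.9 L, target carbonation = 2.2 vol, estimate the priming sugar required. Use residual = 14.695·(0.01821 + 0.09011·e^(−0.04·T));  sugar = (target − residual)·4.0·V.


residual = 14.695·(0.01821 + 0.09011·e^(−0.04·12.2)) = 1.0804
sugar = (2.2 − 1.0804)·4.0·23.9

107.0300 g


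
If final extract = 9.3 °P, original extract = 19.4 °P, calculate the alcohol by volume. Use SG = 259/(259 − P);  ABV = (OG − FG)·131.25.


OG = 259/(259 − 19.4) = 1.0810
FG = 259/(259 − 9.3) = 1.0372
ABV = (1.0810 − 1.0372)·131.25

5.7387 % ABV


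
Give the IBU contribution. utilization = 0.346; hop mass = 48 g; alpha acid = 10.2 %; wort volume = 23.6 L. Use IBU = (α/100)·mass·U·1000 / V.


IBU = (10.2/100)·48·0.346·1000 / 23.6

71.7803 IBU


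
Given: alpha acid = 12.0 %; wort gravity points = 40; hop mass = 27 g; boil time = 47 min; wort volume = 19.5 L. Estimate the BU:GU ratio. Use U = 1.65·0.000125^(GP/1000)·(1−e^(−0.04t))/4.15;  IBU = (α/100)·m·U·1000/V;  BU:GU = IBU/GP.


U = 1.65·0.000125^(40/1000)·(1−e^(−0.04·47))/4.15 = 0.2352
IBU = (12.0/100)·27·0.2352·1000/19.5 = 39.0765
BU:GU = 39.0765/40

0.9769


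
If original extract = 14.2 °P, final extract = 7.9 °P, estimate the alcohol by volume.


SG = 259/(259 − P);  ABV = (OG − FG)·131.25
OG = 259/(259 − 14.2) = 1.0580
FG = 259/(259 − 7.9) = 1.0315
ABV = (1.0580 − 1.0315)·131.25

3.4840 % ABV


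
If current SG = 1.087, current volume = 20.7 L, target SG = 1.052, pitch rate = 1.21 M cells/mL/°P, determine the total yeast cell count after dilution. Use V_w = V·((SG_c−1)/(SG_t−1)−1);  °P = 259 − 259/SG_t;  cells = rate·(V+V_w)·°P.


V_w = 20.7·((1.087−1)/(1.052−1)−1) = 13.9327
V_final = 20.7 + 13.9327 = 34.6327
°P = 259 − 259/1.052 = 12.8023
cells = 1.21·34.6327·12.8023

536.4867 billion cells


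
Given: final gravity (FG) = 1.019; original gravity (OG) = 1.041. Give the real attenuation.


AA = (OG−FG)/(OG−1)·100;  RA = AA·0.8192
AA = (1.041 − 1.019)/(1.041 − 1)·100 = 53.6585
RA = 53.6585·0.8192

43.9571 %


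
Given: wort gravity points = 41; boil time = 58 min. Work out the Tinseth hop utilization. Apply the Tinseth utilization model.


U = 1.65·0.000125^(GP/1000) · (1 − e^(−0.04·t))/4.15
bigness = 1.65·0.000125^(41/1000) = 1.1415
boil_factor = (1 − e^(−0.04·58))/4.15 = 0.2173
U = 1.1415 · 0.2173

0.2480


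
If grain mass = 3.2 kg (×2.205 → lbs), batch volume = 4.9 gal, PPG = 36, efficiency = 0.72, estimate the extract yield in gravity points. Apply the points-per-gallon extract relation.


points = lbs × PPG × eff / vol
lbs = 3.2 × 2.205 = 7.0560
points = 7.0560 × 36 × 0.72 / 4.9

37.3248 points


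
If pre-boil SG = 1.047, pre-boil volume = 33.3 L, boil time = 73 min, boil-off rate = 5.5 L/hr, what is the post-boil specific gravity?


V_post = V_pre − rate·(t/60);  SG_post = 1 + (SG_pre−1)·V_pre/V_post
V_post = 33.3 − 5.5·(73/60) = 26.6083
SG_post = 1 + (1.047 − 1)·33.3/26.6083

1.0588


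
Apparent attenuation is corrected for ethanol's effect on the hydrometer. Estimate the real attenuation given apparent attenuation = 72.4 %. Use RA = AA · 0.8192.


RA = 72.4 · 0.8192

59.3101 %


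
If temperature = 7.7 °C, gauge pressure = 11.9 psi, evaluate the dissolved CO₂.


vols = (P + 14.695)·(0.01821 + 0.09011·e^(−0.04·T))
vols = (11.9 + 14.695)·(0.01821 + 0.09011·e^(−0.04·7.7))

2.2455 volumes


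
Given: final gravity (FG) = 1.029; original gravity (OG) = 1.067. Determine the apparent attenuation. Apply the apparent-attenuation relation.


AA = (OG − FG)/(OG − 1) · 100
AA = (1.067 − 1.029)/(1.067 − 1) · 100

56.7164 %


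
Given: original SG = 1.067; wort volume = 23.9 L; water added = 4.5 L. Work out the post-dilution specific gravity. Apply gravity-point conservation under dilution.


SG_new = 1 + (SG_old − 1)·V_old/(V_old + V_water)
pts = (1.067 − 1)·1000·23.9/(23.9 + 4.5) = 56.3838
SG_new = 1 + 56.3838/1000

1.0564


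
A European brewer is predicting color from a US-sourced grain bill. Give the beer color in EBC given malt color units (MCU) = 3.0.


SRM = 1.4922·MCU^0.6859;  EBC = SRM·1.97
SRM = 1.4922·3.0^0.6859 = 3.1702
EBC = 3.1702·1.97

6.2453 EBC


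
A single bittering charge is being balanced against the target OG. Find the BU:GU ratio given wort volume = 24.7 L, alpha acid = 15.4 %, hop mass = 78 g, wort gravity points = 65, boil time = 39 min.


U = 1.65·0.000125^(GP/1000)·(1−e^(−0.04t))/4.15;  IBU = (α/100)·m·U·1000/V;  BU:GU = IBU/GP
U = 1.65·0.000125^(65/1000)·(1−e^(−0.04·39))/4.15 = 0.1751
IBU = (15.4/100)·78·0.1751·1000/24.7 = 85.1541
BU:GU = 85.1541/65

1.3101


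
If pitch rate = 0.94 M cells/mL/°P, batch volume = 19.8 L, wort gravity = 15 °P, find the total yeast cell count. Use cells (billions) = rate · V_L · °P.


cells = 0.94 · 19.8 · 15

279.1800 billion cells


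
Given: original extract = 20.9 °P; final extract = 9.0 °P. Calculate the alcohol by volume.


SG = 259/(259 − P);  ABV = (OG − FG)·131.25
OG = 259/(259 − 20.9) = 1.0878
FG = 259/(259 − 9.0) = 1.0360
ABV = (1.0878 − 1.0360)·131.25

6.7959 % ABV


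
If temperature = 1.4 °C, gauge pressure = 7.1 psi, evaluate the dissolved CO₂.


vols = (P + 14.695)·(0.01821 + 0.09011·e^(−0.04·T))
vols = (7.1 + 14.695)·(0.01821 + 0.09011·e^(−0.04·1.4))

2.2539 volumes


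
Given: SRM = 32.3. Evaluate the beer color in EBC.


EBC = SRM · 1.97
EBC = 32.3 · 1.97

63.6310 EBC


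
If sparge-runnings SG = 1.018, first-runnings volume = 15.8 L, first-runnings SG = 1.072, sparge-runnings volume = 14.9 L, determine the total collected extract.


total = Σ (SG_i − 1)·1000·V_i
first = (1.072 − 1)·1000·15.8 = 1137.6000
sparge = (1.018 − 1)·1000·14.9 = 268.2000
total = 1137.6000 + 268.2000

1405.8000 gravity·L


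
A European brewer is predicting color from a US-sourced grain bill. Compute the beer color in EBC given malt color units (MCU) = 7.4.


SRM = 1.4922·MCU^0.6859;  EBC = SRM·1.97
SRM = 1.4922·7.4^0.6859 = 5.8889
EBC = 5.8889·1.97

11.6011 EBC


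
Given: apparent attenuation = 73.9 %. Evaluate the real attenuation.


RA = AA · 0.8192
RA = 73.9 · 0.8192

60.5389 %


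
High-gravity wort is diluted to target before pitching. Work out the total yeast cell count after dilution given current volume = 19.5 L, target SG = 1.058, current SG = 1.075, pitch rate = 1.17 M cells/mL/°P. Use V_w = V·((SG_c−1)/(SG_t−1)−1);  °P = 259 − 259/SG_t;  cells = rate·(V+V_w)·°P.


V_w = 19.5·((1.075−1)/(1.058−1)−1) = 5.7155
V_final = 19.5 + 5.7155 = 25.2155
°P = 259 − 259/1.058 = 14.1985
cells = 1.17·25.2155·14.1985

418.8860 billion cells


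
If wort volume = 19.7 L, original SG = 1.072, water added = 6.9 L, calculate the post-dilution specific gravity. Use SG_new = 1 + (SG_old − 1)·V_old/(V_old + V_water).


pts = (1.072 − 1)·1000·19.7/(19.7 + 6.9) = 53.3233
SG_new = 1 + 53.3233/1000

1.0533


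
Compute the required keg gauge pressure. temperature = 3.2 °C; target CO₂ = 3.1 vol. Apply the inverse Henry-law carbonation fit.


psi = vols/(0.01821 + 0.09011·e^(−0.04·T)) − 14.695
psi = 3.1/(0.01821 + 0.09011·e^(−0.04·3.2)) − 14.695

17.1020 psi


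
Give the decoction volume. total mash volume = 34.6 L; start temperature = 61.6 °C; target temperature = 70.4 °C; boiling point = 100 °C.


V_dec = V_total·(T_target − T_start)/(T_boil − T_start)
V_dec = 34.6·(70.4 − 61.6)/(100 − 61.6)

7.9292 L


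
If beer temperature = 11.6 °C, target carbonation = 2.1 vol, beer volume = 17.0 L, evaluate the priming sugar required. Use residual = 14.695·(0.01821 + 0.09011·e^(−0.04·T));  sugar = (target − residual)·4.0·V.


residual = 14.695·(0.01821 + 0.09011·e^(−0.04·11.6)) = 1.1002
sugar = (2.1 − 1.1002)·4.0·17.0

67.9875 g


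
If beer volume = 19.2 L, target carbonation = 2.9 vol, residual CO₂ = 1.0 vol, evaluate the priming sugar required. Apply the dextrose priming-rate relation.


sugar = (target − residual)·4.0·V
sugar = (2.9 − 1.0)·4.0·19.2

145.9200 g


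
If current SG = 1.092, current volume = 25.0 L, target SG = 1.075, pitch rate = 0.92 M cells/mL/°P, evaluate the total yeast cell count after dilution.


V_w = V·((SG_c−1)/(SG_t−1)−1);  °P = 259 − 259/SG_t;  cells = rate·(V+V_w)·°P
V_w = 25.0·((1.092−1)/(1.075−1)−1) = 5.6667
V_final = 25.0 + 5.6667 = 30.6667
°P = 259 − 259/1.075 = 18.0698
cells = 0.92·30.6667·18.0698

509.8084 billion cells


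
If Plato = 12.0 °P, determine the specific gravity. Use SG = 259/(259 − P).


SG = 259/(259 − 12.0)

1.0486


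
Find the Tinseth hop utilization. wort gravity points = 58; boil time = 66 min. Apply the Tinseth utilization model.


U = 1.65·0.000125^(GP/1000) · (1 − e^(−0.04·t))/4.15
bigness = 1.65·0.000125^(58/1000) = 0.9797
boil_factor = (1 − e^(−0.04·66))/4.15 = 0.2238
U = 0.9797 · 0.2238

0.2192


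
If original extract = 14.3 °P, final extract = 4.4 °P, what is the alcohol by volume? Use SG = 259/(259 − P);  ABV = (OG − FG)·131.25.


OG = 259/(259 − 14.3) = 1.0584
FG = 259/(259 − 4.4) = 1.0173
ABV = (1.0584 − 1.0173)·131.25

5.4018 % ABV


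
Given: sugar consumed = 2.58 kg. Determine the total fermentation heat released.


Q = m_sugar · 590 kJ/kg
Q = 2.58 · 590

1522.2000 kJ


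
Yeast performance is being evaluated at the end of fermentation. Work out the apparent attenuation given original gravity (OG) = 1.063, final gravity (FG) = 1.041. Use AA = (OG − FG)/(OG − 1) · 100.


AA = (1.063 − 1.041)/(1.063 − 1) · 100

34.9206 %


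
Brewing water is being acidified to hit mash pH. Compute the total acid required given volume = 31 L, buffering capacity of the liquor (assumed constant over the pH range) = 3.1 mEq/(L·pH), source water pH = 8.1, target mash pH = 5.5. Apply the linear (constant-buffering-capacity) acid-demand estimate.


acid = buffering capacity · (pH_source − pH_target) · V
acid = 3.1 · (8.1 − 5.5) · 31

249.8600 mEq


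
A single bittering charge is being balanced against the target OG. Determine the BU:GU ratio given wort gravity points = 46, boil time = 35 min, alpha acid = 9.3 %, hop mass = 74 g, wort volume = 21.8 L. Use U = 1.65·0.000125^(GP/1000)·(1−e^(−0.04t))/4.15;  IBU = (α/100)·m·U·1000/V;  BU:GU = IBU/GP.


U = 1.65·0.000125^(46/1000)·(1−e^(−0.04·35))/4.15 = 0.1981
IBU = (9.3/100)·74·0.1981·1000/21.8 = 62.5431
BU:GU = 62.5431/46

1.3596


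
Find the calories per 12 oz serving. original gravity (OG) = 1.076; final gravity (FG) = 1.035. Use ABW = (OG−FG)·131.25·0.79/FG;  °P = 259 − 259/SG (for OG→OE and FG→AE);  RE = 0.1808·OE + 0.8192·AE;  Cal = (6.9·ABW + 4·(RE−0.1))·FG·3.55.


ABW = (1.076 − 1.035)·131.25·0.79/1.035 = 4.1074
OE = 259 − 259/1.076 = 18.2937 °P
AE = 259 − 259/1.035 = 8.7585 °P
RE = 0.1808·18.2937 + 0.8192·8.7585 = 10.4824 °P
Cal = (6.9·4.1074 + 4·(10.4824−0.1))·1.035·3.55

256.7233 kcal


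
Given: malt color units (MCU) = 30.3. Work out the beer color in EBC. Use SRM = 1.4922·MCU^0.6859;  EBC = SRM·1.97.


SRM = 1.4922·30.3^0.6859 = 15.4863
EBC = 15.4863·1.97

30.5081 EBC


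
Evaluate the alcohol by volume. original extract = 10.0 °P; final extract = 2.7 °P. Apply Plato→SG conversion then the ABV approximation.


SG = 259/(259 − P);  ABV = (OG − FG)·131.25
OG = 259/(259 − 10.0) = 1.0402
FG = 259/(259 − 2.7) = 1.0105
ABV = (1.0402 − 1.0105)·131.25

3.8884 % ABV


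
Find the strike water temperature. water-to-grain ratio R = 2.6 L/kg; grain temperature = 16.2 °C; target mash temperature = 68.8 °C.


T_strike = (0.41/R)·(T_mash − T_grain) + T_mash
T_strike = (0.41/2.6)·(68.8 − 16.2) + 68.8

77.0946 °C


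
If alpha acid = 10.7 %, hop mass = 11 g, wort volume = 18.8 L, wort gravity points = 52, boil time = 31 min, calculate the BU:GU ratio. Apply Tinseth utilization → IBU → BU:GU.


U = 1.65·0.000125^(GP/1000)·(1−e^(−0.04t))/4.15;  IBU = (α/100)·m·U·1000/V;  BU:GU = IBU/GP
U = 1.65·0.000125^(52/1000)·(1−e^(−0.04·31))/4.15 = 0.1771
IBU = (10.7/100)·11·0.1771·1000/18.8 = 11.0848
BU:GU = 11.0848/52

0.2132


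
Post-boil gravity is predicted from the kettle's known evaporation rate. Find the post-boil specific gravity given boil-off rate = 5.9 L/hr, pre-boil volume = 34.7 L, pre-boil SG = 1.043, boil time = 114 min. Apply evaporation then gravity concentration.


V_post = V_pre − rate·(t/60);  SG_post = 1 + (SG_pre−1)·V_pre/V_post
V_post = 34.7 − 5.9·(114/60) = 23.4900
SG_post = 1 + (1.043 − 1)·34.7/23.4900

1.0635


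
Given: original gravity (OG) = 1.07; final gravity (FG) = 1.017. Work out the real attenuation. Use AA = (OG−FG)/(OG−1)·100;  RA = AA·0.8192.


AA = (1.07 − 1.017)/(1.07 − 1)·100 = 75.7143
RA = 75.7143·0.8192

62.0251 %


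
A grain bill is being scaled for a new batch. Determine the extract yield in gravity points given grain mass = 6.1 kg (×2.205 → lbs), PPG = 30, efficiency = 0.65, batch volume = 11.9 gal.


points = lbs × PPG × eff / vol
lbs = 6.1 × 2.205 = 13.4505
points = 13.4505 × 30 × 0.65 / 11.9

22.0407 points


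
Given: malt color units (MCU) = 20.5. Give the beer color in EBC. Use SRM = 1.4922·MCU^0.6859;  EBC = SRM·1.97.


SRM = 1.4922·20.5^0.6859 = 11.8457
EBC = 11.8457·1.97

23.3359 EBC


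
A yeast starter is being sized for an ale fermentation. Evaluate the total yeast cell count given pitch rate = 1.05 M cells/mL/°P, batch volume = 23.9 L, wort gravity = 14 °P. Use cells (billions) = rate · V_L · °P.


cells = 1.05 · 23.9 · 14

351.3300 billion cells


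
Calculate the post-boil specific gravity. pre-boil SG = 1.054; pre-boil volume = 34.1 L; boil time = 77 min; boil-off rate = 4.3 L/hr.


V_post = V_pre − rate·(t/60);  SG_post = 1 + (SG_pre−1)·V_pre/V_post
V_post = 34.1 − 4.3·(77/60) = 28.5817
SG_post = 1 + (1.054 − 1)·34.1/28.5817

1.0644


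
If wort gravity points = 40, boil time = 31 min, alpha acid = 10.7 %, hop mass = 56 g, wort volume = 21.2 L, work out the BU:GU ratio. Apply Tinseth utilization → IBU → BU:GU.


U = 1.65·0.000125^(GP/1000)·(1−e^(−0.04t))/4.15;  IBU = (α/100)·m·U·1000/V;  BU:GU = IBU/GP
U = 1.65·0.000125^(40/1000)·(1−e^(−0.04·31))/4.15 = 0.1972
IBU = (10.7/100)·56·0.1972·1000/21.2 = 55.7421
BU:GU = 55.7421/40

1.3936


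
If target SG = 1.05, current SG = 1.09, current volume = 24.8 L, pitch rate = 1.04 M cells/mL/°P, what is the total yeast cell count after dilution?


V_w = V·((SG_c−1)/(SG_t−1)−1);  °P = 259 − 259/SG_t;  cells = rate·(V+V_w)·°P
V_w = 24.8·((1.09−1)/(1.05−1)−1) = 19.8400
V_final = 24.8 + 19.8400 = 44.6400
°P = 259 − 259/1.05 = 12.3333
cells = 1.04·44.6400·12.3333

572.5824 billion cells


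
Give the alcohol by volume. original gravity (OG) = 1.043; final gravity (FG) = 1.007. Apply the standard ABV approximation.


ABV = (OG − FG) · 131.25
ABV = (1.043 − 1.007) · 131.25

4.7250 % ABV


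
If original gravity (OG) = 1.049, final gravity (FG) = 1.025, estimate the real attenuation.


AA = (OG−FG)/(OG−1)·100;  RA = AA·0.8192
AA = (1.049 − 1.025)/(1.049 − 1)·100 = 48.9796
RA = 48.9796·0.8192

40.1241 %


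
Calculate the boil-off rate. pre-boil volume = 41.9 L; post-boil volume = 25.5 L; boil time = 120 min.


rate = (V_pre − V_post) / (t_min/60)
rate = (41.9 − 25.5) / (120/60)

8.2000 L/hr


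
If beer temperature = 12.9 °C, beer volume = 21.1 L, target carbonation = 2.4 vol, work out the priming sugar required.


residual = 14.695·(0.01821 + 0.09011·e^(−0.04·T));  sugar = (target − residual)·4.0·V
residual = 14.695·(0.01821 + 0.09011·e^(−0.04·12.9)) = 1.0580
sugar = (2.4 − 1.0580)·4.0·21.1

113.2652 g


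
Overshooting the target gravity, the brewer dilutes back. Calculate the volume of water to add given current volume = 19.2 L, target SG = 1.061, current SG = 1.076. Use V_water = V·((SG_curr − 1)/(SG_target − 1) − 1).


V_water = 19.2·((1.076 − 1)/(1.061 − 1) − 1)

4.7213 L


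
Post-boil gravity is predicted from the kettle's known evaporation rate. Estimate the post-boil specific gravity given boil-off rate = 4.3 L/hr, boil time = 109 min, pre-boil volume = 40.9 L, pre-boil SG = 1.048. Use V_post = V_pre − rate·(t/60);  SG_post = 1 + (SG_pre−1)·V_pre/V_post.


V_post = 40.9 − 4.3·(109/60) = 33.0883
SG_post = 1 + (1.048 − 1)·40.9/33.0883

1.0593


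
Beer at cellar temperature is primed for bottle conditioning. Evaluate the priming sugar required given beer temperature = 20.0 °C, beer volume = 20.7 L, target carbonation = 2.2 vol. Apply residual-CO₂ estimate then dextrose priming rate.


residual = 14.695·(0.01821 + 0.09011·e^(−0.04·T));  sugar = (target − residual)·4.0·V
residual = 14.695·(0.01821 + 0.09011·e^(−0.04·20.0)) = 0.8626
sugar = (2.2 − 0.8626)·4.0·20.7

110.7382 g


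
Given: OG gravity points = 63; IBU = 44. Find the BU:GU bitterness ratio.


BU:GU = IBU / OG_points
BU:GU = 44 / 63

0.6984


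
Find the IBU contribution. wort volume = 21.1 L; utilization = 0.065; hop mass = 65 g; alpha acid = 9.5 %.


IBU = (α/100)·mass·U·1000 / V
IBU = (9.5/100)·65·0.065·1000 / 21.1

19.0225 IBU


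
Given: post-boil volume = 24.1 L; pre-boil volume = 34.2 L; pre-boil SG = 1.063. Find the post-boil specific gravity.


SG_post = 1 + (SG_pre − 1)·V_pre/V_post
pts_pre = (1.063 − 1)·1000 = 63.0000
pts_post = 63.0000·34.2/24.1 = 89.4025
SG_post = 1 + 89.4025/1000

1.0894


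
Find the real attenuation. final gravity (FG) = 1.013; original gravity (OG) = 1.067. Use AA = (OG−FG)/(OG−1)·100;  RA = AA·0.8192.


AA = (1.067 − 1.013)/(1.067 − 1)·100 = 80.5970
RA = 80.5970·0.8192

66.0251 %


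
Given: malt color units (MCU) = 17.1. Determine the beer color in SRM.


SRM = 1.4922 · MCU^0.6859
SRM = 1.4922 · 17.1^0.6859

10.4602 SRM


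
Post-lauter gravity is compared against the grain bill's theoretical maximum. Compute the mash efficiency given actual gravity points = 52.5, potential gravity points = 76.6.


efficiency = actual / potential × 100
efficiency = 52.5 / 76.6 × 100

68.5379 %


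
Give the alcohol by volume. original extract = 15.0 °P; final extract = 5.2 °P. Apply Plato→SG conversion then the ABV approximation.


SG = 259/(259 − P);  ABV = (OG − FG)·131.25
OG = 259/(259 − 15.0) = 1.0615
FG = 259/(259 − 5.2) = 1.0205
ABV = (1.0615 − 1.0205)·131.25

5.3795 % ABV


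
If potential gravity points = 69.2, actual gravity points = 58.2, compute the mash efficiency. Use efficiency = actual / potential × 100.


efficiency = 58.2 / 69.2 × 100

84.1040 %


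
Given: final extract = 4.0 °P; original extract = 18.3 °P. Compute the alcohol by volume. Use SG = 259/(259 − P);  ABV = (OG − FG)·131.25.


OG = 259/(259 − 18.3) = 1.0760
FG = 259/(259 − 4.0) = 1.0157
ABV = (1.0760 − 1.0157)·131.25

7.9199 % ABV


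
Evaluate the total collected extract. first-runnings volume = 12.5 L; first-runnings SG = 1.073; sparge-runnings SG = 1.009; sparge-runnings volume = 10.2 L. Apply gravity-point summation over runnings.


total = Σ (SG_i − 1)·1000·V_i
first = (1.073 − 1)·1000·12.5 = 912.5000
sparge = (1.009 − 1)·1000·10.2 = 91.8000
total = 912.5000 + 91.8000

1004.3000 gravity·L


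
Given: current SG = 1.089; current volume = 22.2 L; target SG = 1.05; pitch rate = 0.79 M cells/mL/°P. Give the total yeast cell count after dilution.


V_w = V·((SG_c−1)/(SG_t−1)−1);  °P = 259 − 259/SG_t;  cells = rate·(V+V_w)·°P
V_w = 22.2·((1.089−1)/(1.05−1)−1) = 17.3160
V_final = 22.2 + 17.3160 = 39.5160
°P = 259 − 259/1.05 = 12.3333
cells = 0.79·39.5160·12.3333

385.0176 billion cells


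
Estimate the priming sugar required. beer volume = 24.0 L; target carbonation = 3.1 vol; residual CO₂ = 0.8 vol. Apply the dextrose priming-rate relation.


sugar = (target − residual)·4.0·V
sugar = (3.1 − 0.8)·4.0·24.0

220.8000 g


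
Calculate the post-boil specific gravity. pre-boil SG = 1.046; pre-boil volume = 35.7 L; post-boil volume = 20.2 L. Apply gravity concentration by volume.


SG_post = 1 + (SG_pre − 1)·V_pre/V_post
pts_pre = (1.046 − 1)·1000 = 46.0000
pts_post = 46.0000·35.7/20.2 = 81.2970
SG_post = 1 + 81.2970/1000

1.0813


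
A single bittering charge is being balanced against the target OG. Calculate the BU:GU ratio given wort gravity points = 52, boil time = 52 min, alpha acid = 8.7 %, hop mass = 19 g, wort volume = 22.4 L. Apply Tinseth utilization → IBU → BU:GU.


U = 1.65·0.000125^(GP/1000)·(1−e^(−0.04t))/4.15;  IBU = (α/100)·m·U·1000/V;  BU:GU = IBU/GP
U = 1.65·0.000125^(52/1000)·(1−e^(−0.04·52))/4.15 = 0.2180
IBU = (8.7/100)·19·0.2180·1000/22.4 = 16.0895
BU:GU = 16.0895/52

0.3094


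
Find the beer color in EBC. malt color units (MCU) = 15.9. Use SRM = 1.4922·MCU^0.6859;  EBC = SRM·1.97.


SRM = 1.4922·15.9^0.6859 = 9.9510
EBC = 9.9510·1.97

19.6034 EBC


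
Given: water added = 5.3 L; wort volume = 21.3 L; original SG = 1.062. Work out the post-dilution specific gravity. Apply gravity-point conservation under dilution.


SG_new = 1 + (SG_old − 1)·V_old/(V_old + V_water)
pts = (1.062 − 1)·1000·21.3/(21.3 + 5.3) = 49.6466
SG_new = 1 + 49.6466/1000

1.0496


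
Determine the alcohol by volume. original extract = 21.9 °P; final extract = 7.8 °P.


SG = 259/(259 − P);  ABV = (OG − FG)·131.25
OG = 259/(259 − 21.9) = 1.0924
FG = 259/(259 − 7.8) = 1.0311
ABV = (1.0924 − 1.0311)·131.25

8.0476 % ABV


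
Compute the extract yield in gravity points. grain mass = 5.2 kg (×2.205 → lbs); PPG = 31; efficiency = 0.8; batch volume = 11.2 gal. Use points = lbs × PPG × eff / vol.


lbs = 5.2 × 2.205 = 11.4660
points = 11.4660 × 31 × 0.8 / 11.2

25.3890 points


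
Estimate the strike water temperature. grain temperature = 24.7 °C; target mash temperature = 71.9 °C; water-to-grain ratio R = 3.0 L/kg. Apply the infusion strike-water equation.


T_strike = (0.41/R)·(T_mash − T_grain) + T_mash
T_strike = (0.41/3.0)·(71.9 − 24.7) + 71.9

78.3507 °C


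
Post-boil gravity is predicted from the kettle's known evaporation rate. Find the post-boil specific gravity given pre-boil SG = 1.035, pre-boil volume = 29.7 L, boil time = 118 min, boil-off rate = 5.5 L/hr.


V_post = V_pre − rate·(t/60);  SG_post = 1 + (SG_pre−1)·V_pre/V_post
V_post = 29.7 − 5.5·(118/60) = 18.8833
SG_post = 1 + (1.035 − 1)·29.7/18.8833

1.0550


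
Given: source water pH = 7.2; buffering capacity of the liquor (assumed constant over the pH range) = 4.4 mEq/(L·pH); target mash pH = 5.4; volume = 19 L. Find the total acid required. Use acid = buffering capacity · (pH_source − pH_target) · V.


acid = 4.4 · (7.2 − 5.4) · 19

150.4800 mEq


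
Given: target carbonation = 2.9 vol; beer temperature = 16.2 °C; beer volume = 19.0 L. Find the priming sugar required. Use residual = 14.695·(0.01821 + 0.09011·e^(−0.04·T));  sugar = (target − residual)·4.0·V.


residual = 14.695·(0.01821 + 0.09011·e^(−0.04·16.2)) = 0.9603
sugar = (2.9 − 0.9603)·4.0·19.0

147.4206 g


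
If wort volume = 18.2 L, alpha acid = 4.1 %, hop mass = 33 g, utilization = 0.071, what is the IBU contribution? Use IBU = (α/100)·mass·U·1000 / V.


IBU = (4.1/100)·33·0.071·1000 / 18.2

5.2782 IBU


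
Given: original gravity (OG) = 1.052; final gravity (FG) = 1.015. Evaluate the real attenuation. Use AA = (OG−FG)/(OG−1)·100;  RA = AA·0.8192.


AA = (1.052 − 1.015)/(1.052 − 1)·100 = 71.1538
RA = 71.1538·0.8192

58.2892 %


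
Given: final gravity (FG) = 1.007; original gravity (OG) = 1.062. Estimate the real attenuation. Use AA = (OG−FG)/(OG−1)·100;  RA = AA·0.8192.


AA = (1.062 − 1.007)/(1.062 − 1)·100 = 88.7097
RA = 88.7097·0.8192

72.6710 %


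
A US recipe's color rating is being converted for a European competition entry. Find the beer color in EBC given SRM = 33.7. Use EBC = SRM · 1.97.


EBC = 33.7 · 1.97

66.3890 EBC


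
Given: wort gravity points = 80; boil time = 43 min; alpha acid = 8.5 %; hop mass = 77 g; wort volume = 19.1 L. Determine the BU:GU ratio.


U = 1.65·0.000125^(GP/1000)·(1−e^(−0.04t))/4.15;  IBU = (α/100)·m·U·1000/V;  BU:GU = IBU/GP
U = 1.65·0.000125^(80/1000)·(1−e^(−0.04·43))/4.15 = 0.1590
IBU = (8.5/100)·77·0.1590·1000/19.1 = 54.4971
BU:GU = 54.4971/80

0.6812


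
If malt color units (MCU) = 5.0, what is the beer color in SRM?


SRM = 1.4922 · MCU^0.6859
SRM = 1.4922 · 5.0^0.6859

4.5004 SRM


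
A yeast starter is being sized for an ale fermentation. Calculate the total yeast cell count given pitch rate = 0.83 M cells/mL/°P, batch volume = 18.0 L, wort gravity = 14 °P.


cells (billions) = rate · V_L · °P
cells = 0.83 · 18.0 · 14

209.1600 billion cells


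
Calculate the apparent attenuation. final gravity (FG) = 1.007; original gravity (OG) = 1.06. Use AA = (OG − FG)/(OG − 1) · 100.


AA = (1.06 − 1.007)/(1.06 − 1) · 100

88.3333 %


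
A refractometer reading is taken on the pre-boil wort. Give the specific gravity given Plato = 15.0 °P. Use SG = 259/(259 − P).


SG = 259/(259 − 15.0)

1.0615


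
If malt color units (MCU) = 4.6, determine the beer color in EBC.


SRM = 1.4922·MCU^0.6859;  EBC = SRM·1.97
SRM = 1.4922·4.6^0.6859 = 4.2502
EBC = 4.2502·1.97

8.3730 EBC


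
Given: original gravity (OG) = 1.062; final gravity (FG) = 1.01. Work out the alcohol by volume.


ABV = (OG − FG) · 131.25
ABV = (1.062 − 1.01) · 131.25

6.8250 % ABV


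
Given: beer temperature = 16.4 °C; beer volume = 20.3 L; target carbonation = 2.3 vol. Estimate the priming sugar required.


residual = 14.695·(0.01821 + 0.09011·e^(−0.04·T));  sugar = (target − residual)·4.0·V
residual = 14.695·(0.01821 + 0.09011·e^(−0.04·16.4)) = 0.9547
sugar = (2.3 − 0.9547)·4.0·20.3

109.2354 g


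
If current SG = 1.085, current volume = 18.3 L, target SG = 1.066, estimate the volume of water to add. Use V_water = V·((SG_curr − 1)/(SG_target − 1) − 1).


V_water = 18.3·((1.085 − 1)/(1.066 − 1) − 1)

5.2682 L


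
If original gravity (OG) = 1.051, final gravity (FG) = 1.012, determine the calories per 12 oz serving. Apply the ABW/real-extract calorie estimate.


ABW = (OG−FG)·131.25·0.79/FG;  °P = 259 − 259/SG (for OG→OE and FG→AE);  RE = 0.1808·OE + 0.8192·AE;  Cal = (6.9·ABW + 4·(RE−0.1))·FG·3.55
ABW = (1.051 − 1.012)·131.25·0.79/1.012 = 3.9959
OE = 259 − 259/1.051 = 12.5680 °P
AE = 259 − 259/1.012 = 3.0711 °P
RE = 0.1808·12.5680 + 0.8192·3.0711 = 4.7882 °P
Cal = (6.9·3.9959 + 4·(4.7882−0.1))·1.012·3.55

166.4243 kcal


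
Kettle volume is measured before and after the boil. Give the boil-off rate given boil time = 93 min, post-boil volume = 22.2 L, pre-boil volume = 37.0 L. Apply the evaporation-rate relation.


rate = (V_pre − V_post) / (t_min/60)
rate = (37.0 − 22.2) / (93/60)

9.5484 L/hr


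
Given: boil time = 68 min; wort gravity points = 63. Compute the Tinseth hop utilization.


U = 1.65·0.000125^(GP/1000) · (1 − e^(−0.04·t))/4.15
bigness = 1.65·0.000125^(63/1000) = 0.9367
boil_factor = (1 − e^(−0.04·68))/4.15 = 0.2251
U = 0.9367 · 0.2251

0.2108


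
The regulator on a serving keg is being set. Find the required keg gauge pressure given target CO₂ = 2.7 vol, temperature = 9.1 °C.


psi = vols/(0.01821 + 0.09011·e^(−0.04·T)) − 14.695
psi = 2.7/(0.01821 + 0.09011·e^(−0.04·9.1)) − 14.695

18.7098 psi


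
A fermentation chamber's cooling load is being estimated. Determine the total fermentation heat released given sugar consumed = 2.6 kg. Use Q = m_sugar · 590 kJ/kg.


Q = 2.6 · 590

1534.0000 kJ


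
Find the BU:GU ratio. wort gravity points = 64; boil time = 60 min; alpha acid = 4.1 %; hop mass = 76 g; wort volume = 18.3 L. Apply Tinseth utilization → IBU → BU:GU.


U = 1.65·0.000125^(GP/1000)·(1−e^(−0.04t))/4.15;  IBU = (α/100)·m·U·1000/V;  BU:GU = IBU/GP
U = 1.65·0.000125^(64/1000)·(1−e^(−0.04·60))/4.15 = 0.2034
IBU = (4.1/100)·76·0.2034·1000/18.3 = 34.6324
BU:GU = 34.6324/64

0.5411


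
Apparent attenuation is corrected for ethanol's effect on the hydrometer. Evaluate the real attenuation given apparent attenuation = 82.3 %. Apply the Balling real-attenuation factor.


RA = AA · 0.8192
RA = 82.3 · 0.8192

67.4202 %


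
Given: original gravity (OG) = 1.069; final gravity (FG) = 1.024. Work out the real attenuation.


AA = (OG−FG)/(OG−1)·100;  RA = AA·0.8192
AA = (1.069 − 1.024)/(1.069 − 1)·100 = 65.2174
RA = 65.2174·0.8192

53.4261 %


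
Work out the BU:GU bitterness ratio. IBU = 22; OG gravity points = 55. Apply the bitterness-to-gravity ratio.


BU:GU = IBU / OG_points
BU:GU = 22 / 55

0.4000


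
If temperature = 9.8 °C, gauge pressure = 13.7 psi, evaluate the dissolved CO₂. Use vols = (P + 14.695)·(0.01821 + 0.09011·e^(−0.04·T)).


vols = (13.7 + 14.695)·(0.01821 + 0.09011·e^(−0.04·9.8))

2.2460 volumes


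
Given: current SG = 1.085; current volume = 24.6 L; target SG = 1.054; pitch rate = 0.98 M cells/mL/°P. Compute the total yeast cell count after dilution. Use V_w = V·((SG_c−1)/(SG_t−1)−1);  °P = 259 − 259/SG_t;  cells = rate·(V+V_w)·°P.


V_w = 24.6·((1.085−1)/(1.054−1)−1) = 14.1222
V_final = 24.6 + 14.1222 = 38.7222
°P = 259 − 259/1.054 = 13.2694
cells = 0.98·38.7222·13.2694

503.5461 billion cells


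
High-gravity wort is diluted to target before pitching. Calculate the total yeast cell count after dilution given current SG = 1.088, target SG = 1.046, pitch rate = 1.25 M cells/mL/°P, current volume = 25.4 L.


V_w = V·((SG_c−1)/(SG_t−1)−1);  °P = 259 − 259/SG_t;  cells = rate·(V+V_w)·°P
V_w = 25.4·((1.088−1)/(1.046−1)−1) = 23.1913
V_final = 25.4 + 23.1913 = 48.5913
°P = 259 − 259/1.046 = 11.3901
cells = 1.25·48.5913·11.3901

691.8222 billion cells
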